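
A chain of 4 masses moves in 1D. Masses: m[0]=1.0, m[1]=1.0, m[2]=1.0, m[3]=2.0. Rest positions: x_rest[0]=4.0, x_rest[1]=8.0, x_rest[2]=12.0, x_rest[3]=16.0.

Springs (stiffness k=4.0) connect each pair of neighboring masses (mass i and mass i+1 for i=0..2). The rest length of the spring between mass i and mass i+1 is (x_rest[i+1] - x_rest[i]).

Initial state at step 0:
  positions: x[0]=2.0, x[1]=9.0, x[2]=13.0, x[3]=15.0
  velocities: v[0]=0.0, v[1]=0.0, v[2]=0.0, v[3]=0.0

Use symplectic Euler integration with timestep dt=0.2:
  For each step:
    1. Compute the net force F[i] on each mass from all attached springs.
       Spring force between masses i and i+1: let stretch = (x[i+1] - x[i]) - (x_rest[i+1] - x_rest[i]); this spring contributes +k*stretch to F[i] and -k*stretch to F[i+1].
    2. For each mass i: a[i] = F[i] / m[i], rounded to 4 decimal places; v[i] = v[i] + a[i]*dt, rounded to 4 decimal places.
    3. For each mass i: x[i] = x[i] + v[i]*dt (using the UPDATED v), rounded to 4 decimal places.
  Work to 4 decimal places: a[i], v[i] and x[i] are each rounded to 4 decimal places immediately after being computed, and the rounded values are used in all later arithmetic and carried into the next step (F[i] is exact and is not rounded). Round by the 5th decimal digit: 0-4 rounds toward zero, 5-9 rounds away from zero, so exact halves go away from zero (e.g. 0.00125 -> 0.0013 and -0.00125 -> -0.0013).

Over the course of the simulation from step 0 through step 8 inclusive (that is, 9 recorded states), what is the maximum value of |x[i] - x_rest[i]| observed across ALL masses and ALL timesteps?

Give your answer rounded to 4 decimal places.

Step 0: x=[2.0000 9.0000 13.0000 15.0000] v=[0.0000 0.0000 0.0000 0.0000]
Step 1: x=[2.4800 8.5200 12.6800 15.1600] v=[2.4000 -2.4000 -1.6000 0.8000]
Step 2: x=[3.2864 7.7392 12.0912 15.4416] v=[4.0320 -3.9040 -2.9440 1.4080]
Step 3: x=[4.1652 6.9423 11.3421 15.7752] v=[4.3942 -3.9846 -3.7453 1.6678]
Step 4: x=[4.8484 6.4050 10.5984 16.0741] v=[3.4159 -2.6864 -3.7187 1.4946]
Step 5: x=[5.1406 6.2896 10.0598 16.2550] v=[1.4612 -0.5770 -2.6929 0.9043]
Step 6: x=[4.9767 6.5936 9.9092 16.2602] v=[-0.8196 1.5200 -0.7529 0.0262]
Step 7: x=[4.4315 7.1694 10.2443 16.0774] v=[-2.7261 2.8790 1.6754 -0.9142]
Step 8: x=[3.6843 7.7991 11.0207 15.7479] v=[-3.7358 3.1486 3.8820 -1.6474]
Max displacement = 2.0908

Answer: 2.0908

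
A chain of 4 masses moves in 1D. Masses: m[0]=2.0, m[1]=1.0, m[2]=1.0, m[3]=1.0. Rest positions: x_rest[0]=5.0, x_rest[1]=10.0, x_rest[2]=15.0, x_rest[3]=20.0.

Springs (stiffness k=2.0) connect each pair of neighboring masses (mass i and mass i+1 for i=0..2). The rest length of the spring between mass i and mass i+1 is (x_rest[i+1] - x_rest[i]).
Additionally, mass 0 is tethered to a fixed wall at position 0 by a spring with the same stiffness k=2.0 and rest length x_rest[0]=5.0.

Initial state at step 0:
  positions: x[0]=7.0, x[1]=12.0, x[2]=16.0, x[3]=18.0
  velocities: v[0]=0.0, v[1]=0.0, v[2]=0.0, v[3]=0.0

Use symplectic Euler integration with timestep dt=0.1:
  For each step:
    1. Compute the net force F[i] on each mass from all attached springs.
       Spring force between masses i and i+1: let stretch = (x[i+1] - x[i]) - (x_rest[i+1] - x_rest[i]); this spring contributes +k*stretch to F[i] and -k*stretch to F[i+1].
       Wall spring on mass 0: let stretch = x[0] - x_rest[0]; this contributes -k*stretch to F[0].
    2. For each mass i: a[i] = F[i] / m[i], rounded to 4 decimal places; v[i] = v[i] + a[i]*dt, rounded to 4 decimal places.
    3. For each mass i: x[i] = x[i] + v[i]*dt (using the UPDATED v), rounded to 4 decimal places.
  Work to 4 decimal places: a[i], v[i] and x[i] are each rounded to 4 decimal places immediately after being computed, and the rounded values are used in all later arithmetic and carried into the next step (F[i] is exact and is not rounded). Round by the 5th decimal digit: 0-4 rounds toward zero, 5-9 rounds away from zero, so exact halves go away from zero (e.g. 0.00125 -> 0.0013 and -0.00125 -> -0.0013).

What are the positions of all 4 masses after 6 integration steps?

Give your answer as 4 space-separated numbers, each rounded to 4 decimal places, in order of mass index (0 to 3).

Answer: 6.5934 11.5575 15.3165 19.1272

Derivation:
Step 0: x=[7.0000 12.0000 16.0000 18.0000] v=[0.0000 0.0000 0.0000 0.0000]
Step 1: x=[6.9800 11.9800 15.9600 18.0600] v=[-0.2000 -0.2000 -0.4000 0.6000]
Step 2: x=[6.9402 11.9396 15.8824 18.1780] v=[-0.3980 -0.4040 -0.7760 1.1800]
Step 3: x=[6.8810 11.8781 15.7719 18.3501] v=[-0.5921 -0.6153 -1.1054 1.7209]
Step 4: x=[6.8030 11.7945 15.6351 18.5706] v=[-0.7805 -0.8360 -1.3685 2.2053]
Step 5: x=[6.7068 11.6879 15.4802 18.8324] v=[-0.9617 -1.0662 -1.5495 2.6182]
Step 6: x=[6.5934 11.5575 15.3165 19.1272] v=[-1.1343 -1.3040 -1.6375 2.9478]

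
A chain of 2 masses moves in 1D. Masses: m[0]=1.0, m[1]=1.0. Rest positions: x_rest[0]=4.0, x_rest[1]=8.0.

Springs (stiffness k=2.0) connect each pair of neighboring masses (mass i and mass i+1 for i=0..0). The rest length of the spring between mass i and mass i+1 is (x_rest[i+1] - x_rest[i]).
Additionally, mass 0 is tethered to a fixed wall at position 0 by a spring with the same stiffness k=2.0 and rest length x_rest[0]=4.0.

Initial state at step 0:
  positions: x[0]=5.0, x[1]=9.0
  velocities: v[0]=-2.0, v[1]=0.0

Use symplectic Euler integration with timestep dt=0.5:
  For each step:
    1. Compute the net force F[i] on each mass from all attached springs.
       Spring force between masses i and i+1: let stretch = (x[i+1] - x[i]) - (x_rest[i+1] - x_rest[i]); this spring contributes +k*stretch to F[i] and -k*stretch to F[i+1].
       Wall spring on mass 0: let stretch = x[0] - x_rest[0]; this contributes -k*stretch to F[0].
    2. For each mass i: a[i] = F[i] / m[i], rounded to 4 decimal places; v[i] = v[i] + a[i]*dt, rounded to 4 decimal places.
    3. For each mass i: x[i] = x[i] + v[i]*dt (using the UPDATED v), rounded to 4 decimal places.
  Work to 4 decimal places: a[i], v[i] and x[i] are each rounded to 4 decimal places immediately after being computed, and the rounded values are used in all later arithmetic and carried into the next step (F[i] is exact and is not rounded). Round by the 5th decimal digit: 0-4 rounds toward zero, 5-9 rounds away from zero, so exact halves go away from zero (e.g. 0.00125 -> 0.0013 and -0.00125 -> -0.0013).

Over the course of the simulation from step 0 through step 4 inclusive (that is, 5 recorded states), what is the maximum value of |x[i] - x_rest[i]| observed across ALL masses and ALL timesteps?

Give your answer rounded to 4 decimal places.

Answer: 2.1250

Derivation:
Step 0: x=[5.0000 9.0000] v=[-2.0000 0.0000]
Step 1: x=[3.5000 9.0000] v=[-3.0000 0.0000]
Step 2: x=[3.0000 8.2500] v=[-1.0000 -1.5000]
Step 3: x=[3.6250 6.8750] v=[1.2500 -2.7500]
Step 4: x=[4.0625 5.8750] v=[0.8750 -2.0000]
Max displacement = 2.1250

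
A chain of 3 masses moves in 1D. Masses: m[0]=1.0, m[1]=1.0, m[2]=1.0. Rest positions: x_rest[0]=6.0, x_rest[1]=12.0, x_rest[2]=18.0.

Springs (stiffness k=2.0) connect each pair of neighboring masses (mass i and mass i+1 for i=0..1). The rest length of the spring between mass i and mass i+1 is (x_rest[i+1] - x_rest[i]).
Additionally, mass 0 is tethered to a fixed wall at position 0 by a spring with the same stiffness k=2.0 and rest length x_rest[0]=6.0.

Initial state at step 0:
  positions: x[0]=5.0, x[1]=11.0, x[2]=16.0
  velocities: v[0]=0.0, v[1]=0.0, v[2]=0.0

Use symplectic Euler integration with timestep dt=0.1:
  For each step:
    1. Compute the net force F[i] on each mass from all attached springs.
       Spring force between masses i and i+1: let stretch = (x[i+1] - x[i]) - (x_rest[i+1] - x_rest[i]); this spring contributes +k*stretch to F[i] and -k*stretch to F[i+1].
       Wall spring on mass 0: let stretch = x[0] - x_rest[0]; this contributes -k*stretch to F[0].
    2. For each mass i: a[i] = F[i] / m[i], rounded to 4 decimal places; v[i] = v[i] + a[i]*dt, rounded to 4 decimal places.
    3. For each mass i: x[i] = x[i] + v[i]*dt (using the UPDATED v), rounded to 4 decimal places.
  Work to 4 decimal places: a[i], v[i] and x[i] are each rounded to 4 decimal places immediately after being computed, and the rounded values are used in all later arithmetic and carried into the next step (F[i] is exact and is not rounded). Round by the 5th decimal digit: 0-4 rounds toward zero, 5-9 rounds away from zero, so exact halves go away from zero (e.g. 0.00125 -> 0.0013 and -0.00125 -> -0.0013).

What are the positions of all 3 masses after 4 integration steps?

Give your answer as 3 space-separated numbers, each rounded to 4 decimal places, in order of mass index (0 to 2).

Step 0: x=[5.0000 11.0000 16.0000] v=[0.0000 0.0000 0.0000]
Step 1: x=[5.0200 10.9800 16.0200] v=[0.2000 -0.2000 0.2000]
Step 2: x=[5.0588 10.9416 16.0592] v=[0.3880 -0.3840 0.3920]
Step 3: x=[5.1141 10.8879 16.1161] v=[0.5528 -0.5370 0.5685]
Step 4: x=[5.1826 10.8233 16.1884] v=[0.6847 -0.6461 0.7229]

Answer: 5.1826 10.8233 16.1884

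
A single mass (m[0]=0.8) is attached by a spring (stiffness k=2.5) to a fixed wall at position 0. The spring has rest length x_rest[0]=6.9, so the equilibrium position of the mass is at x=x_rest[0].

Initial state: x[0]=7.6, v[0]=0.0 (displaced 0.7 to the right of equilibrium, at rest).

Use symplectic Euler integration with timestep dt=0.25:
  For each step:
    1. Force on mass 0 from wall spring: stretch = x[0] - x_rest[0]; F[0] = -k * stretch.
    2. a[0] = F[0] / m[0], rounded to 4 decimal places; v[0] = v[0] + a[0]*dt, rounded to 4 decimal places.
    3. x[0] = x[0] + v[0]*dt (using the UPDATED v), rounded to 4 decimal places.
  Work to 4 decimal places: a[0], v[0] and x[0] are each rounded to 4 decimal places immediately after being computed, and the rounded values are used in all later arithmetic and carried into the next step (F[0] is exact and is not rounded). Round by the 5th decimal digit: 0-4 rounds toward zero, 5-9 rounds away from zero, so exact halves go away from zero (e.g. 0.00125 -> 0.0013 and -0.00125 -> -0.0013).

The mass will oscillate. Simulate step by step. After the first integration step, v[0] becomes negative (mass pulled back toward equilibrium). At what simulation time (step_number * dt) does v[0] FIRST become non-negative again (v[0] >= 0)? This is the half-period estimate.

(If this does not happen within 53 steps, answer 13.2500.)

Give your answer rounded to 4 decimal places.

Step 0: x=[7.6000] v=[0.0000]
Step 1: x=[7.4633] v=[-0.5469]
Step 2: x=[7.2166] v=[-0.9870]
Step 3: x=[6.9080] v=[-1.2344]
Step 4: x=[6.5978] v=[-1.2407]
Step 5: x=[6.3467] v=[-1.0046]
Step 6: x=[6.2036] v=[-0.5723]
Step 7: x=[6.1966] v=[-0.0282]
Step 8: x=[6.3269] v=[0.5213]
First v>=0 after going negative at step 8, time=2.0000

Answer: 2.0000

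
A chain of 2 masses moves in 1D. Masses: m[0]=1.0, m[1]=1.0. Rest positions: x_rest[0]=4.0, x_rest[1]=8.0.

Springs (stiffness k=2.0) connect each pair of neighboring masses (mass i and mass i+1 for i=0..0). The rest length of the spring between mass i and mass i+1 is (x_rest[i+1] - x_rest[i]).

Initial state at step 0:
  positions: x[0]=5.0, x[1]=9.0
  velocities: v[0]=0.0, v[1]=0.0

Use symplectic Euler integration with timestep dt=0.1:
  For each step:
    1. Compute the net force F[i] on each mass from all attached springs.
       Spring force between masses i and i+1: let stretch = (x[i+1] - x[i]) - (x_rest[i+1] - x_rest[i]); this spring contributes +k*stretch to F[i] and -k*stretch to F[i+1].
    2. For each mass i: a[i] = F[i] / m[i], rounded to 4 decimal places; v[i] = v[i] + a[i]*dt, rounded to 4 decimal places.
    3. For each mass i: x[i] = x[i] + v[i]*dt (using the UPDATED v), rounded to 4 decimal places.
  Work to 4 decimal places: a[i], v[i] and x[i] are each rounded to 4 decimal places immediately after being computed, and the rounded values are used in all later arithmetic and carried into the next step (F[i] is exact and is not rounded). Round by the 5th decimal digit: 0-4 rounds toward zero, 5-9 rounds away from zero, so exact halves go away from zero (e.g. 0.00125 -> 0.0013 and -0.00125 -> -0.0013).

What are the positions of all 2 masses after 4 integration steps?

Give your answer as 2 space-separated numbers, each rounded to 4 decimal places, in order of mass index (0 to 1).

Answer: 5.0000 9.0000

Derivation:
Step 0: x=[5.0000 9.0000] v=[0.0000 0.0000]
Step 1: x=[5.0000 9.0000] v=[0.0000 0.0000]
Step 2: x=[5.0000 9.0000] v=[0.0000 0.0000]
Step 3: x=[5.0000 9.0000] v=[0.0000 0.0000]
Step 4: x=[5.0000 9.0000] v=[0.0000 0.0000]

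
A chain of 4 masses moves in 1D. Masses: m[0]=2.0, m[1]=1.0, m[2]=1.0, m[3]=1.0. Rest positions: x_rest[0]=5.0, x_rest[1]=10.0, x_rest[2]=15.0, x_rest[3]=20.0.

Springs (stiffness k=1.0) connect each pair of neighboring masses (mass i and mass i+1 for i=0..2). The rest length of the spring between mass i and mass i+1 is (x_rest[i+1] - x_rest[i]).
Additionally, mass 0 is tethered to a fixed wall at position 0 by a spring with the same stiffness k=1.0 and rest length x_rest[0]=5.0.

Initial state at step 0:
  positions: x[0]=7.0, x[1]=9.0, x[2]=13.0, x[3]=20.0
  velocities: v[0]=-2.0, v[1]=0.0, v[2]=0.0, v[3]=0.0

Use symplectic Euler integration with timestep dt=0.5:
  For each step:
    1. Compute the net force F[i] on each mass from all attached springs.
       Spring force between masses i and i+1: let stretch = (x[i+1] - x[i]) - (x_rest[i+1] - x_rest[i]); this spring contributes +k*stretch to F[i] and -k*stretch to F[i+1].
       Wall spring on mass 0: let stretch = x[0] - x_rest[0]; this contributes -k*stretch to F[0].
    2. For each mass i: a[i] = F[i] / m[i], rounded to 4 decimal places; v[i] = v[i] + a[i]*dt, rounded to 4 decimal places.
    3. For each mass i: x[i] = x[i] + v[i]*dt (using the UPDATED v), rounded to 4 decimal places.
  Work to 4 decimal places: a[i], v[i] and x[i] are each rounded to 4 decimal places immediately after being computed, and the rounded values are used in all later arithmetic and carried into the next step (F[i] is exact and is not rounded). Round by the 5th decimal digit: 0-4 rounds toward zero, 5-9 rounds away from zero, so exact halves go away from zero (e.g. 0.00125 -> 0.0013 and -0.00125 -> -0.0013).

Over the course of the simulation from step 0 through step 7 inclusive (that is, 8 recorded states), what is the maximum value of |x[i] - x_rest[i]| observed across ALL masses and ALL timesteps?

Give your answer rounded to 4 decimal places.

Answer: 3.5293

Derivation:
Step 0: x=[7.0000 9.0000 13.0000 20.0000] v=[-2.0000 0.0000 0.0000 0.0000]
Step 1: x=[5.3750 9.5000 13.7500 19.5000] v=[-3.2500 1.0000 1.5000 -1.0000]
Step 2: x=[3.5938 10.0313 14.8750 18.8125] v=[-3.5625 1.0625 2.2500 -1.3750]
Step 3: x=[2.1680 10.1641 15.7735 18.3906] v=[-2.8516 0.2656 1.7969 -0.8438]
Step 4: x=[1.4707 9.7002 15.9239 18.5645] v=[-1.3946 -0.9278 0.3008 0.3477]
Step 5: x=[1.6183 8.7349 15.1785 19.3282] v=[0.2951 -1.9307 -1.4908 1.5274]
Step 6: x=[2.4532 7.6013 13.8596 20.3045] v=[1.6697 -2.2672 -2.6378 1.9526]
Step 7: x=[3.6250 6.7453 12.5874 20.9196] v=[2.3435 -1.7121 -2.5445 1.2302]
Max displacement = 3.5293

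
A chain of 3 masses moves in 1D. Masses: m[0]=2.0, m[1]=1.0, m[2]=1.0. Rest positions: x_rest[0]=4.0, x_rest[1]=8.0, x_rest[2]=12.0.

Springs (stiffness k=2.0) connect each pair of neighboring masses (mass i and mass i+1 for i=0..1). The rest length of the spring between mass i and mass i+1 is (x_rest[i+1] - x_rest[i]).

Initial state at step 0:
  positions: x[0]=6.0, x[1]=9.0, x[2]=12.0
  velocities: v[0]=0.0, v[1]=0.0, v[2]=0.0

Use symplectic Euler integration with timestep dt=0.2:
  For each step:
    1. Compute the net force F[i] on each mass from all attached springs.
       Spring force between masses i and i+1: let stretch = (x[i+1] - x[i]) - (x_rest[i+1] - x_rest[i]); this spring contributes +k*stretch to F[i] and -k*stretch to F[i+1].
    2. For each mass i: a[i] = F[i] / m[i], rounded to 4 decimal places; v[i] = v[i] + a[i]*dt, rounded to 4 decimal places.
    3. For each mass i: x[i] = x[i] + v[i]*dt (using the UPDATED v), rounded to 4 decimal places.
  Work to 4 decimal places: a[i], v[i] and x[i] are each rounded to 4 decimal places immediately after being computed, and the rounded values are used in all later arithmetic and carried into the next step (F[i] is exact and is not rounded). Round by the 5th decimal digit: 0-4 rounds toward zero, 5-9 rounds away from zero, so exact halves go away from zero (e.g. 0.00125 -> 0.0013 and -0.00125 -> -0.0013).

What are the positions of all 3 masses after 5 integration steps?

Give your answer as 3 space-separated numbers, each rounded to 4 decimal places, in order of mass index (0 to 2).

Answer: 5.4574 9.0887 12.9964

Derivation:
Step 0: x=[6.0000 9.0000 12.0000] v=[0.0000 0.0000 0.0000]
Step 1: x=[5.9600 9.0000 12.0800] v=[-0.2000 0.0000 0.4000]
Step 2: x=[5.8816 9.0032 12.2336] v=[-0.3920 0.0160 0.7680]
Step 3: x=[5.7681 9.0151 12.4488] v=[-0.5677 0.0595 1.0758]
Step 4: x=[5.6244 9.0419 12.7093] v=[-0.7183 0.1342 1.3023]
Step 5: x=[5.4574 9.0887 12.9964] v=[-0.8348 0.2342 1.4353]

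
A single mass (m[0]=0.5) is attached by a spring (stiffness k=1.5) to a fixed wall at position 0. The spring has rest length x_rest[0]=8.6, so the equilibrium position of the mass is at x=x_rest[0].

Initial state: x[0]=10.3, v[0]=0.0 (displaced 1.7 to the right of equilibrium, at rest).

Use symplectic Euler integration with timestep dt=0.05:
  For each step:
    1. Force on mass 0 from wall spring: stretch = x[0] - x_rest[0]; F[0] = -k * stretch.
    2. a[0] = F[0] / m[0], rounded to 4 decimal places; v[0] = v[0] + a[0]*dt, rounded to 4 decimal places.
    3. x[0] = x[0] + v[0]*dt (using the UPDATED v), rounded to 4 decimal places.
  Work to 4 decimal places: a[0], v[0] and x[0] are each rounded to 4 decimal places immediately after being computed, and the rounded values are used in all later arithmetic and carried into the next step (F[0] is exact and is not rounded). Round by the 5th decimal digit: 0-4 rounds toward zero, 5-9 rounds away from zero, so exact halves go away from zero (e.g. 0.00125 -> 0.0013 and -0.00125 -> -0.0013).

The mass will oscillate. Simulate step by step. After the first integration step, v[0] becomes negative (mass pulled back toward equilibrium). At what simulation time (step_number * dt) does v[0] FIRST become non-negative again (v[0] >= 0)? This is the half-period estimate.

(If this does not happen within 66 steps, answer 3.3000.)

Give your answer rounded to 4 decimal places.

Step 0: x=[10.3000] v=[0.0000]
Step 1: x=[10.2873] v=[-0.2550]
Step 2: x=[10.2619] v=[-0.5081]
Step 3: x=[10.2240] v=[-0.7574]
Step 4: x=[10.1740] v=[-1.0010]
Step 5: x=[10.1121] v=[-1.2371]
Step 6: x=[10.0389] v=[-1.4639]
Step 7: x=[9.9549] v=[-1.6797]
Step 8: x=[9.8608] v=[-1.8829]
Step 9: x=[9.7572] v=[-2.0720]
Step 10: x=[9.6449] v=[-2.2456]
Step 11: x=[9.5248] v=[-2.4023]
Step 12: x=[9.3978] v=[-2.5410]
Step 13: x=[9.2648] v=[-2.6607]
Step 14: x=[9.1268] v=[-2.7604]
Step 15: x=[8.9848] v=[-2.8394]
Step 16: x=[8.8399] v=[-2.8971]
Step 17: x=[8.6932] v=[-2.9331]
Step 18: x=[8.5458] v=[-2.9471]
Step 19: x=[8.3989] v=[-2.9390]
Step 20: x=[8.2535] v=[-2.9088]
Step 21: x=[8.1107] v=[-2.8568]
Step 22: x=[7.9715] v=[-2.7834]
Step 23: x=[7.8370] v=[-2.6891]
Step 24: x=[7.7083] v=[-2.5747]
Step 25: x=[7.5863] v=[-2.4409]
Step 26: x=[7.4719] v=[-2.2888]
Step 27: x=[7.3659] v=[-2.1196]
Step 28: x=[7.2692] v=[-1.9345]
Step 29: x=[7.1825] v=[-1.7349]
Step 30: x=[7.1064] v=[-1.5223]
Step 31: x=[7.0415] v=[-1.2983]
Step 32: x=[6.9883] v=[-1.0645]
Step 33: x=[6.9472] v=[-0.8227]
Step 34: x=[6.9185] v=[-0.5748]
Step 35: x=[6.9024] v=[-0.3226]
Step 36: x=[6.8990] v=[-0.0680]
Step 37: x=[6.9084] v=[0.1872]
First v>=0 after going negative at step 37, time=1.8500

Answer: 1.8500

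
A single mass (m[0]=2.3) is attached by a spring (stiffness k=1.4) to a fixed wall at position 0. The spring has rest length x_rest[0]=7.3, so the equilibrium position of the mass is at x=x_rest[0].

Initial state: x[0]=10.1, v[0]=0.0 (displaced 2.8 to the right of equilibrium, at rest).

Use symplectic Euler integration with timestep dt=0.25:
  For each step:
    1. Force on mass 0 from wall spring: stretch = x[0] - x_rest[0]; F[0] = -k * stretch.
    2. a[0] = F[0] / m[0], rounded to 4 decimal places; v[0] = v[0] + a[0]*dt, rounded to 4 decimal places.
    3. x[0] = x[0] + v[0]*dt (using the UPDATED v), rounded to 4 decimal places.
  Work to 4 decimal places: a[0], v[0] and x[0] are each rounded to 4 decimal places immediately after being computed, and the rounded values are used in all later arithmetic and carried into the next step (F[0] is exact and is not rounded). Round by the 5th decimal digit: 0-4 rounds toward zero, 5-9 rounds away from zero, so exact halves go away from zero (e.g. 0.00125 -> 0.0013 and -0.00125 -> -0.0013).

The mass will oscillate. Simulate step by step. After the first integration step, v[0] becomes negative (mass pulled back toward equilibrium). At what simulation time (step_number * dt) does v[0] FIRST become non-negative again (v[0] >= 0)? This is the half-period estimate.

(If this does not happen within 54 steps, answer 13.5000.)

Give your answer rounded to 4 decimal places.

Step 0: x=[10.1000] v=[0.0000]
Step 1: x=[9.9935] v=[-0.4261]
Step 2: x=[9.7845] v=[-0.8360]
Step 3: x=[9.4810] v=[-1.2141]
Step 4: x=[9.0945] v=[-1.5460]
Step 5: x=[8.6397] v=[-1.8191]
Step 6: x=[8.1340] v=[-2.0230]
Step 7: x=[7.5965] v=[-2.1499]
Step 8: x=[7.0478] v=[-2.1950]
Step 9: x=[6.5087] v=[-2.1566]
Step 10: x=[5.9997] v=[-2.0362]
Step 11: x=[5.5401] v=[-1.8383]
Step 12: x=[5.1475] v=[-1.5705]
Step 13: x=[4.8368] v=[-1.2430]
Step 14: x=[4.6198] v=[-0.8682]
Step 15: x=[4.5047] v=[-0.4604]
Step 16: x=[4.4960] v=[-0.0350]
Step 17: x=[4.5939] v=[0.3917]
First v>=0 after going negative at step 17, time=4.2500

Answer: 4.2500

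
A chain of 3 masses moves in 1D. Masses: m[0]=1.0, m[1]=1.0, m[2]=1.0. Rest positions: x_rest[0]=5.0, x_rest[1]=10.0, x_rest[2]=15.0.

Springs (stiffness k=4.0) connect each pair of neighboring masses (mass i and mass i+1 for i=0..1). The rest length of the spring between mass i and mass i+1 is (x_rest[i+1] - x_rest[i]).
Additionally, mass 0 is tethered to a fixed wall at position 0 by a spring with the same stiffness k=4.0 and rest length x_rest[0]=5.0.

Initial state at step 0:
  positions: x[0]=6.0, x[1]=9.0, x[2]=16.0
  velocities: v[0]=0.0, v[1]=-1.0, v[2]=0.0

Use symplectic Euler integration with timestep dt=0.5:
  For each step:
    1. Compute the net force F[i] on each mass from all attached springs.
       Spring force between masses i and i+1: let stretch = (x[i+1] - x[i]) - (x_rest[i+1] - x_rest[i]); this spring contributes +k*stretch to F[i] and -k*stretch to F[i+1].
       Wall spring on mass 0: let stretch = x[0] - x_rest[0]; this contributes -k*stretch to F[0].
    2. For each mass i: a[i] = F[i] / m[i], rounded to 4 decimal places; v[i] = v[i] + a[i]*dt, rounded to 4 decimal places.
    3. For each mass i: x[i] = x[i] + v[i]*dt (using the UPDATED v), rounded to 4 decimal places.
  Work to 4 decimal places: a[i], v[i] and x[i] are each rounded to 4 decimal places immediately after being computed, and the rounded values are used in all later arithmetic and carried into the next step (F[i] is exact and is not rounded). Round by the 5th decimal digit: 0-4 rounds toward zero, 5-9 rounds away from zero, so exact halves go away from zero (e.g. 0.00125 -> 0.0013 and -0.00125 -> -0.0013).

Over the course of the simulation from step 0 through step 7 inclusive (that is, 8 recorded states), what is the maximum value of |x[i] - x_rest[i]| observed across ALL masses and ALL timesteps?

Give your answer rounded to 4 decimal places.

Answer: 3.0000

Derivation:
Step 0: x=[6.0000 9.0000 16.0000] v=[0.0000 -1.0000 0.0000]
Step 1: x=[3.0000 12.5000 14.0000] v=[-6.0000 7.0000 -4.0000]
Step 2: x=[6.5000 8.0000 15.5000] v=[7.0000 -9.0000 3.0000]
Step 3: x=[5.0000 9.5000 14.5000] v=[-3.0000 3.0000 -2.0000]
Step 4: x=[3.0000 11.5000 13.5000] v=[-4.0000 4.0000 -2.0000]
Step 5: x=[6.5000 7.0000 15.5000] v=[7.0000 -9.0000 4.0000]
Step 6: x=[4.0000 10.5000 14.0000] v=[-5.0000 7.0000 -3.0000]
Step 7: x=[4.0000 11.0000 14.0000] v=[0.0000 1.0000 0.0000]
Max displacement = 3.0000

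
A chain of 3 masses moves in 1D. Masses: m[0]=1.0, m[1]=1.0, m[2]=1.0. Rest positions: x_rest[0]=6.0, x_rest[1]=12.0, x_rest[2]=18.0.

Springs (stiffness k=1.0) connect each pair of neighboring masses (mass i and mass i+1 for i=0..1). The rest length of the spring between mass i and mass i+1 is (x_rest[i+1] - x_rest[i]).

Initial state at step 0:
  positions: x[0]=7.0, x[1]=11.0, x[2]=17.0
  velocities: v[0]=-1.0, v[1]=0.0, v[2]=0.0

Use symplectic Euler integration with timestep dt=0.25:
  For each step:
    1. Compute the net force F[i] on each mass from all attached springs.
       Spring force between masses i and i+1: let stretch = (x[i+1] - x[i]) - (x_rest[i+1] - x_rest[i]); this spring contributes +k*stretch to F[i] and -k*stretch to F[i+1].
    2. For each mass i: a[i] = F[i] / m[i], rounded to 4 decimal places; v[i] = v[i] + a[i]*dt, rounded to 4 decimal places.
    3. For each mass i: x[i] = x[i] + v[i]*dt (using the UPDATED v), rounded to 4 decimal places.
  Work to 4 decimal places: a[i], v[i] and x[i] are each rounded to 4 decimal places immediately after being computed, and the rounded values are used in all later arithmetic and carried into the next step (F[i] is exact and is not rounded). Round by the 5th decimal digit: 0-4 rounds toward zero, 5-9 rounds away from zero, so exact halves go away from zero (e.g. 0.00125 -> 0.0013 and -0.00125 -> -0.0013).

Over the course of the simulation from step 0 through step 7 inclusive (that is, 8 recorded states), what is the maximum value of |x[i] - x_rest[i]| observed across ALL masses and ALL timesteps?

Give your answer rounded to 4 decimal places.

Answer: 2.0657

Derivation:
Step 0: x=[7.0000 11.0000 17.0000] v=[-1.0000 0.0000 0.0000]
Step 1: x=[6.6250 11.1250 17.0000] v=[-1.5000 0.5000 0.0000]
Step 2: x=[6.1563 11.3360 17.0078] v=[-1.8750 0.8438 0.0313]
Step 3: x=[5.6363 11.5777 17.0362] v=[-2.0801 0.9668 0.1134]
Step 4: x=[5.1126 11.7892 17.0984] v=[-2.0948 0.8461 0.2488]
Step 5: x=[4.6312 11.9153 17.2038] v=[-1.9257 0.5043 0.4215]
Step 6: x=[4.2300 11.9167 17.3537] v=[-1.6047 0.0054 0.5994]
Step 7: x=[3.9343 11.7775 17.5388] v=[-1.1830 -0.5570 0.7402]
Max displacement = 2.0657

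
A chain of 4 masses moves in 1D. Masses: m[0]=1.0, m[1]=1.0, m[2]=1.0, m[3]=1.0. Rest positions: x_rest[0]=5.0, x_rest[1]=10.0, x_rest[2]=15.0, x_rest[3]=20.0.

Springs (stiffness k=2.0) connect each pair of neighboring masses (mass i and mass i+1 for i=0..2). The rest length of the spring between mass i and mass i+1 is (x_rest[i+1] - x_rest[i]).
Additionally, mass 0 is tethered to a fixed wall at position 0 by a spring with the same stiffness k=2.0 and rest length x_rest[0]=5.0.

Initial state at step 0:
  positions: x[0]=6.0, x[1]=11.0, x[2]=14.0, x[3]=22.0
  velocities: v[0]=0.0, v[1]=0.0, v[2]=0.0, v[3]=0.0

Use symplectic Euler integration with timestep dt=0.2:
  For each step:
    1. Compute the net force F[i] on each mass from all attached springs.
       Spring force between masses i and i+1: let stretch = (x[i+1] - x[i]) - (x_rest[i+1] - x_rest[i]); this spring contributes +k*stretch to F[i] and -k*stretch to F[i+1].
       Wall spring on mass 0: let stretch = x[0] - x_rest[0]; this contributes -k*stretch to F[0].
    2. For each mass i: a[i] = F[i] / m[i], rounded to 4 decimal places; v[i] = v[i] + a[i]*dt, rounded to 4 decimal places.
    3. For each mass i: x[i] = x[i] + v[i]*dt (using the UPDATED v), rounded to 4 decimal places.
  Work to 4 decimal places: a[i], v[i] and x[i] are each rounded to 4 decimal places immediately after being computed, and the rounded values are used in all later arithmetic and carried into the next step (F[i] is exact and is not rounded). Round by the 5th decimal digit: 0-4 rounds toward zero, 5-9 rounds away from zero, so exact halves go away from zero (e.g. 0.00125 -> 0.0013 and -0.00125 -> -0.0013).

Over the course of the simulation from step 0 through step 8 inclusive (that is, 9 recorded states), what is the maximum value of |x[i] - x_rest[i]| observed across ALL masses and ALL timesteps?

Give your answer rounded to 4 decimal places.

Answer: 2.4060

Derivation:
Step 0: x=[6.0000 11.0000 14.0000 22.0000] v=[0.0000 0.0000 0.0000 0.0000]
Step 1: x=[5.9200 10.8400 14.4000 21.7600] v=[-0.4000 -0.8000 2.0000 -1.2000]
Step 2: x=[5.7600 10.5712 15.1040 21.3312] v=[-0.8000 -1.3440 3.5200 -2.1440]
Step 3: x=[5.5241 10.2801 15.9436 20.8042] v=[-1.1795 -1.4554 4.1978 -2.6349]
Step 4: x=[5.2268 10.0616 16.7189 20.2884] v=[-1.4867 -1.0924 3.8766 -2.5791]
Step 5: x=[4.8981 9.9889 17.2472 19.8870] v=[-1.6435 -0.3634 2.6415 -2.0069]
Step 6: x=[4.5848 10.0896 17.4060 19.6744] v=[-1.5664 0.5036 0.7941 -1.0628]
Step 7: x=[4.3451 10.3352 17.1610 19.6804] v=[-1.1984 1.2282 -1.2251 0.0298]
Step 8: x=[4.2370 10.6477 16.5715 19.8848] v=[-0.5404 1.5625 -2.9477 1.0220]
Max displacement = 2.4060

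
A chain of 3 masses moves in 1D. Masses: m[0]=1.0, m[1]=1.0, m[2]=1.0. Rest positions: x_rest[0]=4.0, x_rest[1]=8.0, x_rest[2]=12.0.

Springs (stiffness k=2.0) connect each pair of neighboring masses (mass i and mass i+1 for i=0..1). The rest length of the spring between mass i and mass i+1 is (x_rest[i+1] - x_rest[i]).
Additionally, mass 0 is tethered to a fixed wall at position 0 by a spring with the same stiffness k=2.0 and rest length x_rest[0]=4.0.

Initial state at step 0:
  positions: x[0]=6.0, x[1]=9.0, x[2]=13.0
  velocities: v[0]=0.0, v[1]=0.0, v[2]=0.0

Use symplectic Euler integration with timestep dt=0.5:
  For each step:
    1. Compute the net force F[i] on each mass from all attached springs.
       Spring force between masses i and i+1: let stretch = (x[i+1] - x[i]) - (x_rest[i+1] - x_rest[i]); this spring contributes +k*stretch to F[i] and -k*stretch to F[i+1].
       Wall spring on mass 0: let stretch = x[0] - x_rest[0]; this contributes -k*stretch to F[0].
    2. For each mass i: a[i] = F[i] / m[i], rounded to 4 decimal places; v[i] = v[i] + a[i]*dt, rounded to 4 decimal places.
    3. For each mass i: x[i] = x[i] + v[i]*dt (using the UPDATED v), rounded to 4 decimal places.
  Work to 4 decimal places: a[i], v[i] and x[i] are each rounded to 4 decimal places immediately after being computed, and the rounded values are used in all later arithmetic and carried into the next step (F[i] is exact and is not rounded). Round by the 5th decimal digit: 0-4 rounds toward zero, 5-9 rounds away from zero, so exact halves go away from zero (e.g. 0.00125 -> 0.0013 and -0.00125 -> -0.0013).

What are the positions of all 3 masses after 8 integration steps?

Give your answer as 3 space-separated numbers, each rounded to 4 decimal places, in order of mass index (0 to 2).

Step 0: x=[6.0000 9.0000 13.0000] v=[0.0000 0.0000 0.0000]
Step 1: x=[4.5000 9.5000 13.0000] v=[-3.0000 1.0000 0.0000]
Step 2: x=[3.2500 9.2500 13.2500] v=[-2.5000 -0.5000 0.5000]
Step 3: x=[3.3750 8.0000 13.5000] v=[0.2500 -2.5000 0.5000]
Step 4: x=[4.1250 7.1875 13.0000] v=[1.5000 -1.6250 -1.0000]
Step 5: x=[4.3438 7.7500 11.5938] v=[0.4375 1.1250 -2.8125]
Step 6: x=[4.0938 8.5313 10.2657] v=[-0.5001 1.5626 -2.6563]
Step 7: x=[4.0156 7.9611 10.0704] v=[-0.1564 -1.1405 -0.3907]
Step 8: x=[3.9024 6.4728 10.8204] v=[-0.2265 -2.9767 1.5000]

Answer: 3.9024 6.4728 10.8204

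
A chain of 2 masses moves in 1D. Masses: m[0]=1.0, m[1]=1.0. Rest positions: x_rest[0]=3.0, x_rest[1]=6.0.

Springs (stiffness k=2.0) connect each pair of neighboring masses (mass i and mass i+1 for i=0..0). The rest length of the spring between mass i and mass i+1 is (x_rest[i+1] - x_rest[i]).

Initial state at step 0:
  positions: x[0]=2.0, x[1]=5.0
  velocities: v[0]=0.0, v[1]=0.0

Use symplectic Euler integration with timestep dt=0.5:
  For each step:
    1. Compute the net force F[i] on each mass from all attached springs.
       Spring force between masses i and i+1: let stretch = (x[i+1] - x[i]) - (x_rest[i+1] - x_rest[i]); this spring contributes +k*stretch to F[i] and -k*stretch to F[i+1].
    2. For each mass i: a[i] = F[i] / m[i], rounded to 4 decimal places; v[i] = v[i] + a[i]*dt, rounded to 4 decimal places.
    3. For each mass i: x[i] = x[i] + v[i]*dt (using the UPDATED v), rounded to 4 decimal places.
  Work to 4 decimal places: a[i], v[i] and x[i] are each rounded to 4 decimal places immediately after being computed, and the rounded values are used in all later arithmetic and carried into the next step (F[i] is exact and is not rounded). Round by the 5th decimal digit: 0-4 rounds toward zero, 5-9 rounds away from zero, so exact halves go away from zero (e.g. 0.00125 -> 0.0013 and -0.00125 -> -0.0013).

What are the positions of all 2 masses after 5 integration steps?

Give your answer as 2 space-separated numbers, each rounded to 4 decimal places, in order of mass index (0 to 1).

Answer: 2.0000 5.0000

Derivation:
Step 0: x=[2.0000 5.0000] v=[0.0000 0.0000]
Step 1: x=[2.0000 5.0000] v=[0.0000 0.0000]
Step 2: x=[2.0000 5.0000] v=[0.0000 0.0000]
Step 3: x=[2.0000 5.0000] v=[0.0000 0.0000]
Step 4: x=[2.0000 5.0000] v=[0.0000 0.0000]
Step 5: x=[2.0000 5.0000] v=[0.0000 0.0000]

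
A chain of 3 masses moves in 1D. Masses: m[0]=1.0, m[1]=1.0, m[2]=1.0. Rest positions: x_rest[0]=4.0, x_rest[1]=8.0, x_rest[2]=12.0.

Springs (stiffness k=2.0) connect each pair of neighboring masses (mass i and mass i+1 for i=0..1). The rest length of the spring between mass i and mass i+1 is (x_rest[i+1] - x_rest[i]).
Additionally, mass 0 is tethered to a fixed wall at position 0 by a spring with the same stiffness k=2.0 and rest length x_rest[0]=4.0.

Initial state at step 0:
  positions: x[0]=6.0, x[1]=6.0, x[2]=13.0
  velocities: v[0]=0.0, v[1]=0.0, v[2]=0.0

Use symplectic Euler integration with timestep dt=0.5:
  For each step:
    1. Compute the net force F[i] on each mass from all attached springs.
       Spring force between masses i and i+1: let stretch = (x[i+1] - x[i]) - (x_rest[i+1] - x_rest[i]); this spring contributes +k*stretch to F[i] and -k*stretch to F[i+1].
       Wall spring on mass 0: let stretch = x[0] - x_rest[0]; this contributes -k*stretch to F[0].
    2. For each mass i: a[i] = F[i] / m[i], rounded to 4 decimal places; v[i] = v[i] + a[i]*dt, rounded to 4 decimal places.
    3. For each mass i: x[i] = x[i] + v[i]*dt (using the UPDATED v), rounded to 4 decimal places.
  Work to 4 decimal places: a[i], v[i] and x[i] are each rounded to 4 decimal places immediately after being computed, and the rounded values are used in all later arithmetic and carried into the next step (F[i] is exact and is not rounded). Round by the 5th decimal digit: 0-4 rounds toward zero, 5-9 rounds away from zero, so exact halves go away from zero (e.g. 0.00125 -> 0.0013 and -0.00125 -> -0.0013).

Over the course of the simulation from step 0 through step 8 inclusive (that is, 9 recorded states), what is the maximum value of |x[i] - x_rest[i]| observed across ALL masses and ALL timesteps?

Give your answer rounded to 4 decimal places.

Answer: 2.8750

Derivation:
Step 0: x=[6.0000 6.0000 13.0000] v=[0.0000 0.0000 0.0000]
Step 1: x=[3.0000 9.5000 11.5000] v=[-6.0000 7.0000 -3.0000]
Step 2: x=[1.7500 10.7500 11.0000] v=[-2.5000 2.5000 -1.0000]
Step 3: x=[4.1250 7.6250 12.3750] v=[4.7500 -6.2500 2.7500]
Step 4: x=[6.1875 5.1250 13.3750] v=[4.1250 -5.0000 2.0000]
Step 5: x=[4.6250 7.2813 12.2500] v=[-3.1250 4.3125 -2.2500]
Step 6: x=[2.0782 10.5938 10.6407] v=[-5.0937 6.6249 -3.2187]
Step 7: x=[2.7501 9.6719 11.0079] v=[1.3437 -1.8438 0.7344]
Step 8: x=[5.5078 5.9571 12.7071] v=[5.5154 -7.4296 3.3984]
Max displacement = 2.8750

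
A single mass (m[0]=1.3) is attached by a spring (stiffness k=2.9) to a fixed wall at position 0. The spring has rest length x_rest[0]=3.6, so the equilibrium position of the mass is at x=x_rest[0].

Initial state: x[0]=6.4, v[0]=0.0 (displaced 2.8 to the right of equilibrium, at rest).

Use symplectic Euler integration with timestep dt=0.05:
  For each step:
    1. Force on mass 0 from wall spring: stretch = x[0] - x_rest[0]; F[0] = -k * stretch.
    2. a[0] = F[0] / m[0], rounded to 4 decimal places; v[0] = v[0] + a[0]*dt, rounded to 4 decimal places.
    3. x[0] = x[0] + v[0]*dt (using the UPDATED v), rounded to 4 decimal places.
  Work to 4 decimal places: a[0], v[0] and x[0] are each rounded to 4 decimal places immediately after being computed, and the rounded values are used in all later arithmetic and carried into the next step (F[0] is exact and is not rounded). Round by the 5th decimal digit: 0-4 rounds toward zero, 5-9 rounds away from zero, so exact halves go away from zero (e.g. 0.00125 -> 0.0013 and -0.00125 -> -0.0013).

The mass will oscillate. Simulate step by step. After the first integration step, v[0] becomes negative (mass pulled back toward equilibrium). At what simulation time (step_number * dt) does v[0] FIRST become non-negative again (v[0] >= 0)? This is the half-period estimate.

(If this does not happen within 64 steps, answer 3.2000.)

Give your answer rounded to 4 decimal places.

Step 0: x=[6.4000] v=[0.0000]
Step 1: x=[6.3844] v=[-0.3123]
Step 2: x=[6.3533] v=[-0.6229]
Step 3: x=[6.3068] v=[-0.9300]
Step 4: x=[6.2452] v=[-1.2319]
Step 5: x=[6.1689] v=[-1.5269]
Step 6: x=[6.0782] v=[-1.8134]
Step 7: x=[5.9737] v=[-2.0898]
Step 8: x=[5.8560] v=[-2.3546]
Step 9: x=[5.7257] v=[-2.6062]
Step 10: x=[5.5835] v=[-2.8433]
Step 11: x=[5.4303] v=[-3.0645]
Step 12: x=[5.2669] v=[-3.2687]
Step 13: x=[5.0942] v=[-3.4546]
Step 14: x=[4.9131] v=[-3.6213]
Step 15: x=[4.7247] v=[-3.7678]
Step 16: x=[4.5300] v=[-3.8932]
Step 17: x=[4.3302] v=[-3.9969]
Step 18: x=[4.1263] v=[-4.0783]
Step 19: x=[3.9195] v=[-4.1370]
Step 20: x=[3.7109] v=[-4.1726]
Step 21: x=[3.5017] v=[-4.1850]
Step 22: x=[3.2930] v=[-4.1740]
Step 23: x=[3.0860] v=[-4.1398]
Step 24: x=[2.8819] v=[-4.0825]
Step 25: x=[2.6818] v=[-4.0024]
Step 26: x=[2.4868] v=[-3.9000]
Step 27: x=[2.2980] v=[-3.7758]
Step 28: x=[2.1165] v=[-3.6306]
Step 29: x=[1.9432] v=[-3.4651]
Step 30: x=[1.7792] v=[-3.2803]
Step 31: x=[1.6253] v=[-3.0772]
Step 32: x=[1.4825] v=[-2.8569]
Step 33: x=[1.3515] v=[-2.6207]
Step 34: x=[1.2330] v=[-2.3699]
Step 35: x=[1.1277] v=[-2.1059]
Step 36: x=[1.0362] v=[-1.8301]
Step 37: x=[0.9590] v=[-1.5441]
Step 38: x=[0.8965] v=[-1.2495]
Step 39: x=[0.8491] v=[-0.9480]
Step 40: x=[0.8170] v=[-0.6412]
Step 41: x=[0.8005] v=[-0.3308]
Step 42: x=[0.7996] v=[-0.0186]
Step 43: x=[0.8143] v=[0.2938]
First v>=0 after going negative at step 43, time=2.1500

Answer: 2.1500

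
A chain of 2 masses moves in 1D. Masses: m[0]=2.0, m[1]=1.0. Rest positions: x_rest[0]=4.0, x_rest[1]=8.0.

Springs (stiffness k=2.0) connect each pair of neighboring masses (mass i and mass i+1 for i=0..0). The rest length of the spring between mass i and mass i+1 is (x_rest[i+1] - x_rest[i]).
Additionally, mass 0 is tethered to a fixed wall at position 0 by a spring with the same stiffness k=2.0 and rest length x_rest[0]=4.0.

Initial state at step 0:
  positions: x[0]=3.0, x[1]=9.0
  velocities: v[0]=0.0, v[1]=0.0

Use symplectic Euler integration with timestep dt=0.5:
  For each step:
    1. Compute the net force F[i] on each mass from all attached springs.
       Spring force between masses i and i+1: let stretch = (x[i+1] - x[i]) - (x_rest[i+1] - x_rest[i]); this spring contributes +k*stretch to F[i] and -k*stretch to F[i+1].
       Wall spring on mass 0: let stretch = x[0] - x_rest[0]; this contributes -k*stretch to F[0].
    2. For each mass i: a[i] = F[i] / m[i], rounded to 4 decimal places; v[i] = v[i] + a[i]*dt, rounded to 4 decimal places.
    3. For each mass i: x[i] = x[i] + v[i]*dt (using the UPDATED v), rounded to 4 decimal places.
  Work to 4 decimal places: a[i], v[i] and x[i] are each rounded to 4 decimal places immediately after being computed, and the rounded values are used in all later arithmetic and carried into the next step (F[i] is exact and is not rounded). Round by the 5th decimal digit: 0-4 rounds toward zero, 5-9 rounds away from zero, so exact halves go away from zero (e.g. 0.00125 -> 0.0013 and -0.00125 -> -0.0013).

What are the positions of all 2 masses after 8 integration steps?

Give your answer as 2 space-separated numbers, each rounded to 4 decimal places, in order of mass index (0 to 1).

Step 0: x=[3.0000 9.0000] v=[0.0000 0.0000]
Step 1: x=[3.7500 8.0000] v=[1.5000 -2.0000]
Step 2: x=[4.6250 6.8750] v=[1.7500 -2.2500]
Step 3: x=[4.9063 6.6250] v=[0.5625 -0.5000]
Step 4: x=[4.3907 7.5157] v=[-1.0313 1.7813]
Step 5: x=[3.5586 8.8439] v=[-1.6642 2.6563]
Step 6: x=[3.1582 9.5294] v=[-0.8009 1.3710]
Step 7: x=[3.5610 9.0293] v=[0.8056 -1.0002]
Step 8: x=[4.4407 7.7951] v=[1.7593 -2.4685]

Answer: 4.4407 7.7951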